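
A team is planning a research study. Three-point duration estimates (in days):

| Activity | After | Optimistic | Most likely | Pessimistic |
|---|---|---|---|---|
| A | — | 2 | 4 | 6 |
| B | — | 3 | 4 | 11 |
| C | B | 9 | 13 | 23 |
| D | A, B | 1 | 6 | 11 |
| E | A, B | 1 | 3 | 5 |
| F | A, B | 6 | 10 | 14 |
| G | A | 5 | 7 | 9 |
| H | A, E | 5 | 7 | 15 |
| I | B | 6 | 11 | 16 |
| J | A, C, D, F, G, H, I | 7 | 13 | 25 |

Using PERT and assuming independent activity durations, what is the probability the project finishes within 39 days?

te_A = (2 + 4·4 + 6)/6 = 24/6 = 4; σ²_A = ((6−2)/6)² = 0.444
te_B = (3 + 4·4 + 11)/6 = 30/6 = 5; σ²_B = ((11−3)/6)² = 1.778
te_C = (9 + 4·13 + 23)/6 = 84/6 = 14; σ²_C = ((23−9)/6)² = 5.444
te_D = (1 + 4·6 + 11)/6 = 36/6 = 6; σ²_D = ((11−1)/6)² = 2.778
te_E = (1 + 4·3 + 5)/6 = 18/6 = 3; σ²_E = ((5−1)/6)² = 0.444
te_F = (6 + 4·10 + 14)/6 = 60/6 = 10; σ²_F = ((14−6)/6)² = 1.778
te_G = (5 + 4·7 + 9)/6 = 42/6 = 7; σ²_G = ((9−5)/6)² = 0.444
te_H = (5 + 4·7 + 15)/6 = 48/6 = 8; σ²_H = ((15−5)/6)² = 2.778
te_I = (6 + 4·11 + 16)/6 = 66/6 = 11; σ²_I = ((16−6)/6)² = 2.778
te_J = (7 + 4·13 + 25)/6 = 84/6 = 14; σ²_J = ((25−7)/6)² = 9.000

Forward pass:
ES_A = 0; EF_A = 4
ES_B = 0; EF_B = 5
ES_C = 5; EF_C = 5+14 = 19
ES_D = max(EF_A=4, EF_B=5) = 5; EF_D = 5+6 = 11
ES_E = max(EF_A=4, EF_B=5) = 5; EF_E = 5+3 = 8
ES_F = max(EF_A=4, EF_B=5) = 5; EF_F = 5+10 = 15
ES_G = 4; EF_G = 4+7 = 11
ES_H = max(EF_A=4, EF_E=8) = 8; EF_H = 8+8 = 16
ES_I = 5; EF_I = 5+11 = 16
ES_J = max(EF_A=4, EF_C=19, EF_D=11, EF_F=15, EF_G=11, EF_H=16, EF_I=16) = 19; EF_J = 19+14 = 33
Expected project duration μ = 33 days. Critical path: B → C → J.

Variance along critical path = 1.778 + 5.444 + 9.000 = 16.222; σ = √16.222 = 4.028 days.
Z = (39 − 33) / 4.028 = 1.490
P(T ≤ 39) = Φ(1.490) ≈ 0.932

0.932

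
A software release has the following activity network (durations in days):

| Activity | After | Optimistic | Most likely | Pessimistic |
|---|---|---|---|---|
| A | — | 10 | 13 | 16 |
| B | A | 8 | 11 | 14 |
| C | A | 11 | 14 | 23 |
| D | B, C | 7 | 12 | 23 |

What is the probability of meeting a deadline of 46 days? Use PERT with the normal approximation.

0.925

te_A = (10 + 4·13 + 16)/6 = 78/6 = 13; σ²_A = ((16−10)/6)² = 1.000
te_B = (8 + 4·11 + 14)/6 = 66/6 = 11; σ²_B = ((14−8)/6)² = 1.000
te_C = (11 + 4·14 + 23)/6 = 90/6 = 15; σ²_C = ((23−11)/6)² = 4.000
te_D = (7 + 4·12 + 23)/6 = 78/6 = 13; σ²_D = ((23−7)/6)² = 7.111

Forward pass:
ES_A = 0; EF_A = 13
ES_B = 13; EF_B = 13+11 = 24
ES_C = 13; EF_C = 13+15 = 28
ES_D = max(EF_B=24, EF_C=28) = 28; EF_D = 28+13 = 41
Expected project duration μ = 41 days. Critical path: A → C → D.

Variance along critical path = 1.000 + 4.000 + 7.111 = 12.111; σ = √12.111 = 3.480 days.
Z = (46 − 41) / 3.480 = 1.437
P(T ≤ 46) = Φ(1.437) ≈ 0.925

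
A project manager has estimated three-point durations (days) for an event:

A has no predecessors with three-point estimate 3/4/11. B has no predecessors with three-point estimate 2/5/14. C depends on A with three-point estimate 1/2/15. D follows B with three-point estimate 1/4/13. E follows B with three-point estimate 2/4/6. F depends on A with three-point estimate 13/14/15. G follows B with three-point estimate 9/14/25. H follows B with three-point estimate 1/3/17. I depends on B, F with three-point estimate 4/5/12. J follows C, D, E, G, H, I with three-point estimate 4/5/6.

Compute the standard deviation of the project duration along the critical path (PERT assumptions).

te_A = (3 + 4·4 + 11)/6 = 30/6 = 5; σ²_A = ((11−3)/6)² = 1.778
te_B = (2 + 4·5 + 14)/6 = 36/6 = 6; σ²_B = ((14−2)/6)² = 4.000
te_C = (1 + 4·2 + 15)/6 = 24/6 = 4; σ²_C = ((15−1)/6)² = 5.444
te_D = (1 + 4·4 + 13)/6 = 30/6 = 5; σ²_D = ((13−1)/6)² = 4.000
te_E = (2 + 4·4 + 6)/6 = 24/6 = 4; σ²_E = ((6−2)/6)² = 0.444
te_F = (13 + 4·14 + 15)/6 = 84/6 = 14; σ²_F = ((15−13)/6)² = 0.111
te_G = (9 + 4·14 + 25)/6 = 90/6 = 15; σ²_G = ((25−9)/6)² = 7.111
te_H = (1 + 4·3 + 17)/6 = 30/6 = 5; σ²_H = ((17−1)/6)² = 7.111
te_I = (4 + 4·5 + 12)/6 = 36/6 = 6; σ²_I = ((12−4)/6)² = 1.778
te_J = (4 + 4·5 + 6)/6 = 30/6 = 5; σ²_J = ((6−4)/6)² = 0.111

Forward pass:
ES_A = 0; EF_A = 5
ES_B = 0; EF_B = 6
ES_C = 5; EF_C = 5+4 = 9
ES_D = 6; EF_D = 6+5 = 11
ES_E = 6; EF_E = 6+4 = 10
ES_F = 5; EF_F = 5+14 = 19
ES_G = 6; EF_G = 6+15 = 21
ES_H = 6; EF_H = 6+5 = 11
ES_I = max(EF_B=6, EF_F=19) = 19; EF_I = 19+6 = 25
ES_J = max(EF_C=9, EF_D=11, EF_E=10, EF_G=21, EF_H=11, EF_I=25) = 25; EF_J = 25+5 = 30
Expected project duration μ = 30 days. Critical path: A → F → I → J.

Variance along critical path = 1.778 + 0.111 + 1.778 + 0.111 = 3.778
σ = √3.778 = 1.944 days

1.94 days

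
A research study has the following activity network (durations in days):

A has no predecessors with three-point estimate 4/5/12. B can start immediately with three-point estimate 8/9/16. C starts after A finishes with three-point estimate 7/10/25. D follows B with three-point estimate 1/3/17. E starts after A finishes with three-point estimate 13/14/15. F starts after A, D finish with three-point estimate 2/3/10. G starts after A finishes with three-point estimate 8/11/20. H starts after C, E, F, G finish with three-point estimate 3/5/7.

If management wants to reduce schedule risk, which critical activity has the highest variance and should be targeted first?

te_A = (4 + 4·5 + 12)/6 = 36/6 = 6; σ²_A = ((12−4)/6)² = 1.778
te_B = (8 + 4·9 + 16)/6 = 60/6 = 10; σ²_B = ((16−8)/6)² = 1.778
te_C = (7 + 4·10 + 25)/6 = 72/6 = 12; σ²_C = ((25−7)/6)² = 9.000
te_D = (1 + 4·3 + 17)/6 = 30/6 = 5; σ²_D = ((17−1)/6)² = 7.111
te_E = (13 + 4·14 + 15)/6 = 84/6 = 14; σ²_E = ((15−13)/6)² = 0.111
te_F = (2 + 4·3 + 10)/6 = 24/6 = 4; σ²_F = ((10−2)/6)² = 1.778
te_G = (8 + 4·11 + 20)/6 = 72/6 = 12; σ²_G = ((20−8)/6)² = 4.000
te_H = (3 + 4·5 + 7)/6 = 30/6 = 5; σ²_H = ((7−3)/6)² = 0.444

Forward pass:
ES_A = 0; EF_A = 6
ES_B = 0; EF_B = 10
ES_C = 6; EF_C = 6+12 = 18
ES_D = 10; EF_D = 10+5 = 15
ES_E = 6; EF_E = 6+14 = 20
ES_F = max(EF_A=6, EF_D=15) = 15; EF_F = 15+4 = 19
ES_G = 6; EF_G = 6+12 = 18
ES_H = max(EF_C=18, EF_E=20, EF_F=19, EF_G=18) = 20; EF_H = 20+5 = 25
Expected project duration μ = 25 days. Critical path: A → E → H.

Variances on critical path: σ²_A=1.778, σ²_E=0.111, σ²_H=0.444.
Largest is σ²_A = 1.778.

A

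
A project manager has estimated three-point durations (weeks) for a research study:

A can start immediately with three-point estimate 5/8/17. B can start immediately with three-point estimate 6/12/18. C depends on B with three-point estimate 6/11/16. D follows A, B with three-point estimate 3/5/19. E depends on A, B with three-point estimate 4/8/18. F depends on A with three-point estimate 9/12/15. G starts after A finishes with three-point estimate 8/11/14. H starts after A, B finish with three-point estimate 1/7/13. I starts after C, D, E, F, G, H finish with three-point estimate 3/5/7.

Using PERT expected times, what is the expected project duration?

te_A = (5 + 4·8 + 17)/6 = 54/6 = 9
te_B = (6 + 4·12 + 18)/6 = 72/6 = 12
te_C = (6 + 4·11 + 16)/6 = 66/6 = 11
te_D = (3 + 4·5 + 19)/6 = 42/6 = 7
te_E = (4 + 4·8 + 18)/6 = 54/6 = 9
te_F = (9 + 4·12 + 15)/6 = 72/6 = 12
te_G = (8 + 4·11 + 14)/6 = 66/6 = 11
te_H = (1 + 4·7 + 13)/6 = 42/6 = 7
te_I = (3 + 4·5 + 7)/6 = 30/6 = 5

Forward pass:
ES_A = 0; EF_A = 9
ES_B = 0; EF_B = 12
ES_C = 12; EF_C = 12+11 = 23
ES_D = max(EF_A=9, EF_B=12) = 12; EF_D = 12+7 = 19
ES_E = max(EF_A=9, EF_B=12) = 12; EF_E = 12+9 = 21
ES_F = 9; EF_F = 9+12 = 21
ES_G = 9; EF_G = 9+11 = 20
ES_H = max(EF_A=9, EF_B=12) = 12; EF_H = 12+7 = 19
ES_I = max(EF_C=23, EF_D=19, EF_E=21, EF_F=21, EF_G=20, EF_H=19) = 23; EF_I = 23+5 = 28
Expected project duration μ = 28 weeks. Critical path: B → C → I.

28 weeks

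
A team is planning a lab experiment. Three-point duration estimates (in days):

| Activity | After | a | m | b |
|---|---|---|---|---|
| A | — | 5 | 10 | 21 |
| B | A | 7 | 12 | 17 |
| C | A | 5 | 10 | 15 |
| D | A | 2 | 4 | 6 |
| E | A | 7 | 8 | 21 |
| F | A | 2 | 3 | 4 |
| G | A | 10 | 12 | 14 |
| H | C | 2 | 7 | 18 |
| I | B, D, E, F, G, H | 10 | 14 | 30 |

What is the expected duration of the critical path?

te_A = (5 + 4·10 + 21)/6 = 66/6 = 11
te_B = (7 + 4·12 + 17)/6 = 72/6 = 12
te_C = (5 + 4·10 + 15)/6 = 60/6 = 10
te_D = (2 + 4·4 + 6)/6 = 24/6 = 4
te_E = (7 + 4·8 + 21)/6 = 60/6 = 10
te_F = (2 + 4·3 + 4)/6 = 18/6 = 3
te_G = (10 + 4·12 + 14)/6 = 72/6 = 12
te_H = (2 + 4·7 + 18)/6 = 48/6 = 8
te_I = (10 + 4·14 + 30)/6 = 96/6 = 16

Forward pass:
ES_A = 0; EF_A = 11
ES_B = 11; EF_B = 11+12 = 23
ES_C = 11; EF_C = 11+10 = 21
ES_D = 11; EF_D = 11+4 = 15
ES_E = 11; EF_E = 11+10 = 21
ES_F = 11; EF_F = 11+3 = 14
ES_G = 11; EF_G = 11+12 = 23
ES_H = 21; EF_H = 21+8 = 29
ES_I = max(EF_B=23, EF_D=15, EF_E=21, EF_F=14, EF_G=23, EF_H=29) = 29; EF_I = 29+16 = 45
Expected project duration μ = 45 days. Critical path: A → C → H → I.

45 days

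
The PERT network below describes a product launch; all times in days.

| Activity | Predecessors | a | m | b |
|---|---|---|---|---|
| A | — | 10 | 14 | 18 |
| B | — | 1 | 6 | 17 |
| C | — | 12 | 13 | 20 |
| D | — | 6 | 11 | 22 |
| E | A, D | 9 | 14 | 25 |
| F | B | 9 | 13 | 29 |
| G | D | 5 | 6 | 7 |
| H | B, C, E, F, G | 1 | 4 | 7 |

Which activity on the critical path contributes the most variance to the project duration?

E

te_A = (10 + 4·14 + 18)/6 = 84/6 = 14; σ²_A = ((18−10)/6)² = 1.778
te_B = (1 + 4·6 + 17)/6 = 42/6 = 7; σ²_B = ((17−1)/6)² = 7.111
te_C = (12 + 4·13 + 20)/6 = 84/6 = 14; σ²_C = ((20−12)/6)² = 1.778
te_D = (6 + 4·11 + 22)/6 = 72/6 = 12; σ²_D = ((22−6)/6)² = 7.111
te_E = (9 + 4·14 + 25)/6 = 90/6 = 15; σ²_E = ((25−9)/6)² = 7.111
te_F = (9 + 4·13 + 29)/6 = 90/6 = 15; σ²_F = ((29−9)/6)² = 11.111
te_G = (5 + 4·6 + 7)/6 = 36/6 = 6; σ²_G = ((7−5)/6)² = 0.111
te_H = (1 + 4·4 + 7)/6 = 24/6 = 4; σ²_H = ((7−1)/6)² = 1.000

Forward pass:
ES_A = 0; EF_A = 14
ES_B = 0; EF_B = 7
ES_C = 0; EF_C = 14
ES_D = 0; EF_D = 12
ES_E = max(EF_A=14, EF_D=12) = 14; EF_E = 14+15 = 29
ES_F = 7; EF_F = 7+15 = 22
ES_G = 12; EF_G = 12+6 = 18
ES_H = max(EF_B=7, EF_C=14, EF_E=29, EF_F=22, EF_G=18) = 29; EF_H = 29+4 = 33
Expected project duration μ = 33 days. Critical path: A → E → H.

Variances on critical path: σ²_A=1.778, σ²_E=7.111, σ²_H=1.000.
Largest is σ²_E = 7.111.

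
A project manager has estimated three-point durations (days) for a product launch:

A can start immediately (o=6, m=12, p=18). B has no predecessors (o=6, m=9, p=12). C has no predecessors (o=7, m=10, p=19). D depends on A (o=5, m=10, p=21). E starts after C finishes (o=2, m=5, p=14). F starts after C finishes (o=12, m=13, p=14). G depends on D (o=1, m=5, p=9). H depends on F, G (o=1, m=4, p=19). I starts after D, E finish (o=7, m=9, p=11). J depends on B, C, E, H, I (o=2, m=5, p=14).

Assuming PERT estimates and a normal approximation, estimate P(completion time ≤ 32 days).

0.058

te_A = (6 + 4·12 + 18)/6 = 72/6 = 12; σ²_A = ((18−6)/6)² = 4.000
te_B = (6 + 4·9 + 12)/6 = 54/6 = 9; σ²_B = ((12−6)/6)² = 1.000
te_C = (7 + 4·10 + 19)/6 = 66/6 = 11; σ²_C = ((19−7)/6)² = 4.000
te_D = (5 + 4·10 + 21)/6 = 66/6 = 11; σ²_D = ((21−5)/6)² = 7.111
te_E = (2 + 4·5 + 14)/6 = 36/6 = 6; σ²_E = ((14−2)/6)² = 4.000
te_F = (12 + 4·13 + 14)/6 = 78/6 = 13; σ²_F = ((14−12)/6)² = 0.111
te_G = (1 + 4·5 + 9)/6 = 30/6 = 5; σ²_G = ((9−1)/6)² = 1.778
te_H = (1 + 4·4 + 19)/6 = 36/6 = 6; σ²_H = ((19−1)/6)² = 9.000
te_I = (7 + 4·9 + 11)/6 = 54/6 = 9; σ²_I = ((11−7)/6)² = 0.444
te_J = (2 + 4·5 + 14)/6 = 36/6 = 6; σ²_J = ((14−2)/6)² = 4.000

Forward pass:
ES_A = 0; EF_A = 12
ES_B = 0; EF_B = 9
ES_C = 0; EF_C = 11
ES_D = 12; EF_D = 12+11 = 23
ES_E = 11; EF_E = 11+6 = 17
ES_F = 11; EF_F = 11+13 = 24
ES_G = 23; EF_G = 23+5 = 28
ES_H = max(EF_F=24, EF_G=28) = 28; EF_H = 28+6 = 34
ES_I = max(EF_D=23, EF_E=17) = 23; EF_I = 23+9 = 32
ES_J = max(EF_B=9, EF_C=11, EF_E=17, EF_H=34, EF_I=32) = 34; EF_J = 34+6 = 40
Expected project duration μ = 40 days. Critical path: A → D → G → H → J.

Variance along critical path = 4.000 + 7.111 + 1.778 + 9.000 + 4.000 = 25.889; σ = √25.889 = 5.088 days.
Z = (32 − 40) / 5.088 = -1.572
P(T ≤ 32) = Φ(-1.572) ≈ 0.058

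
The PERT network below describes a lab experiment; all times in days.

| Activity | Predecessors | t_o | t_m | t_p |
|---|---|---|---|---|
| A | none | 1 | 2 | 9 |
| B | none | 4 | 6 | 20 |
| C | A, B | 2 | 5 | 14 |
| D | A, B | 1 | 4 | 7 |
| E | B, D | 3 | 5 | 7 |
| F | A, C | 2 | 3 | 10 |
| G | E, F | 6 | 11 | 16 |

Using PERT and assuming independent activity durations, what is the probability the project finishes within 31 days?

te_A = (1 + 4·2 + 9)/6 = 18/6 = 3; σ²_A = ((9−1)/6)² = 1.778
te_B = (4 + 4·6 + 20)/6 = 48/6 = 8; σ²_B = ((20−4)/6)² = 7.111
te_C = (2 + 4·5 + 14)/6 = 36/6 = 6; σ²_C = ((14−2)/6)² = 4.000
te_D = (1 + 4·4 + 7)/6 = 24/6 = 4; σ²_D = ((7−1)/6)² = 1.000
te_E = (3 + 4·5 + 7)/6 = 30/6 = 5; σ²_E = ((7−3)/6)² = 0.444
te_F = (2 + 4·3 + 10)/6 = 24/6 = 4; σ²_F = ((10−2)/6)² = 1.778
te_G = (6 + 4·11 + 16)/6 = 66/6 = 11; σ²_G = ((16−6)/6)² = 2.778

Forward pass:
ES_A = 0; EF_A = 3
ES_B = 0; EF_B = 8
ES_C = max(EF_A=3, EF_B=8) = 8; EF_C = 8+6 = 14
ES_D = max(EF_A=3, EF_B=8) = 8; EF_D = 8+4 = 12
ES_E = max(EF_B=8, EF_D=12) = 12; EF_E = 12+5 = 17
ES_F = max(EF_A=3, EF_C=14) = 14; EF_F = 14+4 = 18
ES_G = max(EF_E=17, EF_F=18) = 18; EF_G = 18+11 = 29
Expected project duration μ = 29 days. Critical path: B → C → F → G.

Variance along critical path = 7.111 + 4.000 + 1.778 + 2.778 = 15.667; σ = √15.667 = 3.958 days.
Z = (31 − 29) / 3.958 = 0.505
P(T ≤ 31) = Φ(0.505) ≈ 0.693

0.693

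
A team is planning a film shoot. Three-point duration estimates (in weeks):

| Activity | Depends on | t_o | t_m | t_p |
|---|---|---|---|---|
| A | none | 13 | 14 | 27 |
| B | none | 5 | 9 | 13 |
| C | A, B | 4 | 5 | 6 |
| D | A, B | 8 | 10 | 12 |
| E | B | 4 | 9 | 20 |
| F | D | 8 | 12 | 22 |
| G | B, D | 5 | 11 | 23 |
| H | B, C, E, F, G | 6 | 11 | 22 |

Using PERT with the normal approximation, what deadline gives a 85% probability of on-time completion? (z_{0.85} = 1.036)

te_A = (13 + 4·14 + 27)/6 = 96/6 = 16; σ²_A = ((27−13)/6)² = 5.444
te_B = (5 + 4·9 + 13)/6 = 54/6 = 9; σ²_B = ((13−5)/6)² = 1.778
te_C = (4 + 4·5 + 6)/6 = 30/6 = 5; σ²_C = ((6−4)/6)² = 0.111
te_D = (8 + 4·10 + 12)/6 = 60/6 = 10; σ²_D = ((12−8)/6)² = 0.444
te_E = (4 + 4·9 + 20)/6 = 60/6 = 10; σ²_E = ((20−4)/6)² = 7.111
te_F = (8 + 4·12 + 22)/6 = 78/6 = 13; σ²_F = ((22−8)/6)² = 5.444
te_G = (5 + 4·11 + 23)/6 = 72/6 = 12; σ²_G = ((23−5)/6)² = 9.000
te_H = (6 + 4·11 + 22)/6 = 72/6 = 12; σ²_H = ((22−6)/6)² = 7.111

Forward pass:
ES_A = 0; EF_A = 16
ES_B = 0; EF_B = 9
ES_C = max(EF_A=16, EF_B=9) = 16; EF_C = 16+5 = 21
ES_D = max(EF_A=16, EF_B=9) = 16; EF_D = 16+10 = 26
ES_E = 9; EF_E = 9+10 = 19
ES_F = 26; EF_F = 26+13 = 39
ES_G = max(EF_B=9, EF_D=26) = 26; EF_G = 26+12 = 38
ES_H = max(EF_B=9, EF_C=21, EF_E=19, EF_F=39, EF_G=38) = 39; EF_H = 39+12 = 51
Expected project duration μ = 51 weeks. Critical path: A → D → F → H.

Variance along critical path = 5.444 + 0.444 + 5.444 + 7.111 = 18.444; σ = 4.295 weeks.
D = μ + z·σ = 51 + 1.036·4.295 = 55.4 weeks

55.4 weeks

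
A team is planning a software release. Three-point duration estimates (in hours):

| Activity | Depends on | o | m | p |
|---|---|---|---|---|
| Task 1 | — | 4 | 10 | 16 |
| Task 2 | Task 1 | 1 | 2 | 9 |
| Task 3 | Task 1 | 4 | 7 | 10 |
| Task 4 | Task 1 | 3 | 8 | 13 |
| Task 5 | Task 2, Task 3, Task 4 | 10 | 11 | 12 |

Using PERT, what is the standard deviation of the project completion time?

2.62 hours

te_Task 1 = (4 + 4·10 + 16)/6 = 60/6 = 10; σ²_Task 1 = ((16−4)/6)² = 4.000
te_Task 2 = (1 + 4·2 + 9)/6 = 18/6 = 3; σ²_Task 2 = ((9−1)/6)² = 1.778
te_Task 3 = (4 + 4·7 + 10)/6 = 42/6 = 7; σ²_Task 3 = ((10−4)/6)² = 1.000
te_Task 4 = (3 + 4·8 + 13)/6 = 48/6 = 8; σ²_Task 4 = ((13−3)/6)² = 2.778
te_Task 5 = (10 + 4·11 + 12)/6 = 66/6 = 11; σ²_Task 5 = ((12−10)/6)² = 0.111

Forward pass:
ES_Task 1 = 0; EF_Task 1 = 10
ES_Task 2 = 10; EF_Task 2 = 10+3 = 13
ES_Task 3 = 10; EF_Task 3 = 10+7 = 17
ES_Task 4 = 10; EF_Task 4 = 10+8 = 18
ES_Task 5 = max(EF_Task 2=13, EF_Task 3=17, EF_Task 4=18) = 18; EF_Task 5 = 18+11 = 29
Expected project duration μ = 29 hours. Critical path: Task 1 → Task 4 → Task 5.

Variance along critical path = 4.000 + 2.778 + 0.111 = 6.889
σ = √6.889 = 2.625 hours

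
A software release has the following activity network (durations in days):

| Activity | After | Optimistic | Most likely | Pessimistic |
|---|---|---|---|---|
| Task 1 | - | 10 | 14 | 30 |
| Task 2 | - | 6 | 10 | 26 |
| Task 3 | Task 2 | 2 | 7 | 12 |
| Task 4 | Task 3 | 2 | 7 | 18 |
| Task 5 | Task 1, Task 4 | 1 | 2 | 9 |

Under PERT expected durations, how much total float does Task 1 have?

11 days

te_Task 1 = (10 + 4·14 + 30)/6 = 96/6 = 16
te_Task 2 = (6 + 4·10 + 26)/6 = 72/6 = 12
te_Task 3 = (2 + 4·7 + 12)/6 = 42/6 = 7
te_Task 4 = (2 + 4·7 + 18)/6 = 48/6 = 8
te_Task 5 = (1 + 4·2 + 9)/6 = 18/6 = 3

Forward pass:
ES_Task 1 = 0; EF_Task 1 = 16
ES_Task 2 = 0; EF_Task 2 = 12
ES_Task 3 = 12; EF_Task 3 = 12+7 = 19
ES_Task 4 = 19; EF_Task 4 = 19+8 = 27
ES_Task 5 = max(EF_Task 1=16, EF_Task 4=27) = 27; EF_Task 5 = 27+3 = 30
Expected project duration μ = 30 days. Critical path: Task 2 → Task 3 → Task 4 → Task 5.

Backward pass:
LF_Task 5 = 30; LS_Task 5 = 30−3 = 27
LF_Task 4 = LS_Task 5 = 27; LS_Task 4 = 27−8 = 19
LF_Task 3 = LS_Task 4 = 19; LS_Task 3 = 19−7 = 12
LF_Task 2 = LS_Task 3 = 12; LS_Task 2 = 12−12 = 0
LF_Task 1 = LS_Task 5 = 27; LS_Task 1 = 27−16 = 11
Slack_Task 1 = LS_Task 1 − ES_Task 1 = 11 − 0 = 11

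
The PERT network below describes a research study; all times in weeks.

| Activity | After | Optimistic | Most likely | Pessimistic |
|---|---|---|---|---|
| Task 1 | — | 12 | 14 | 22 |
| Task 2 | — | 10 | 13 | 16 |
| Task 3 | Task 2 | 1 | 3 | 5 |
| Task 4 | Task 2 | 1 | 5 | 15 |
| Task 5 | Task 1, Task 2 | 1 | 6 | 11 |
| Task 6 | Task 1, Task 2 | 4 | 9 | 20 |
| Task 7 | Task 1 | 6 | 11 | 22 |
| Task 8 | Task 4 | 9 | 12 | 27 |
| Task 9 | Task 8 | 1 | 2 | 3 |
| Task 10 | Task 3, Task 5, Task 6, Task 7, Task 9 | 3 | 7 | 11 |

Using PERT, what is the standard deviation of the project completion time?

4.16 weeks

te_Task 1 = (12 + 4·14 + 22)/6 = 90/6 = 15; σ²_Task 1 = ((22−12)/6)² = 2.778
te_Task 2 = (10 + 4·13 + 16)/6 = 78/6 = 13; σ²_Task 2 = ((16−10)/6)² = 1.000
te_Task 3 = (1 + 4·3 + 5)/6 = 18/6 = 3; σ²_Task 3 = ((5−1)/6)² = 0.444
te_Task 4 = (1 + 4·5 + 15)/6 = 36/6 = 6; σ²_Task 4 = ((15−1)/6)² = 5.444
te_Task 5 = (1 + 4·6 + 11)/6 = 36/6 = 6; σ²_Task 5 = ((11−1)/6)² = 2.778
te_Task 6 = (4 + 4·9 + 20)/6 = 60/6 = 10; σ²_Task 6 = ((20−4)/6)² = 7.111
te_Task 7 = (6 + 4·11 + 22)/6 = 72/6 = 12; σ²_Task 7 = ((22−6)/6)² = 7.111
te_Task 8 = (9 + 4·12 + 27)/6 = 84/6 = 14; σ²_Task 8 = ((27−9)/6)² = 9.000
te_Task 9 = (1 + 4·2 + 3)/6 = 12/6 = 2; σ²_Task 9 = ((3−1)/6)² = 0.111
te_Task 10 = (3 + 4·7 + 11)/6 = 42/6 = 7; σ²_Task 10 = ((11−3)/6)² = 1.778

Forward pass:
ES_Task 1 = 0; EF_Task 1 = 15
ES_Task 2 = 0; EF_Task 2 = 13
ES_Task 3 = 13; EF_Task 3 = 13+3 = 16
ES_Task 4 = 13; EF_Task 4 = 13+6 = 19
ES_Task 5 = max(EF_Task 1=15, EF_Task 2=13) = 15; EF_Task 5 = 15+6 = 21
ES_Task 6 = max(EF_Task 1=15, EF_Task 2=13) = 15; EF_Task 6 = 15+10 = 25
ES_Task 7 = 15; EF_Task 7 = 15+12 = 27
ES_Task 8 = 19; EF_Task 8 = 19+14 = 33
ES_Task 9 = 33; EF_Task 9 = 33+2 = 35
ES_Task 10 = max(EF_Task 3=16, EF_Task 5=21, EF_Task 6=25, EF_Task 7=27, EF_Task 9=35) = 35; EF_Task 10 = 35+7 = 42
Expected project duration μ = 42 weeks. Critical path: Task 2 → Task 4 → Task 8 → Task 9 → Task 10.

Variance along critical path = 1.000 + 5.444 + 9.000 + 0.111 + 1.778 = 17.333
σ = √17.333 = 4.163 weeks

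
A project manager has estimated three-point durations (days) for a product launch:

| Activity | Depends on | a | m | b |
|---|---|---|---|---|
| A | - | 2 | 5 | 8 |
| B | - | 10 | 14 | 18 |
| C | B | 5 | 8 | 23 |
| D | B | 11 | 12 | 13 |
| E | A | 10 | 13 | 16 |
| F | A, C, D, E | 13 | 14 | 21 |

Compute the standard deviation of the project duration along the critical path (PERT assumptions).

te_A = (2 + 4·5 + 8)/6 = 30/6 = 5; σ²_A = ((8−2)/6)² = 1.000
te_B = (10 + 4·14 + 18)/6 = 84/6 = 14; σ²_B = ((18−10)/6)² = 1.778
te_C = (5 + 4·8 + 23)/6 = 60/6 = 10; σ²_C = ((23−5)/6)² = 9.000
te_D = (11 + 4·12 + 13)/6 = 72/6 = 12; σ²_D = ((13−11)/6)² = 0.111
te_E = (10 + 4·13 + 16)/6 = 78/6 = 13; σ²_E = ((16−10)/6)² = 1.000
te_F = (13 + 4·14 + 21)/6 = 90/6 = 15; σ²_F = ((21−13)/6)² = 1.778

Forward pass:
ES_A = 0; EF_A = 5
ES_B = 0; EF_B = 14
ES_C = 14; EF_C = 14+10 = 24
ES_D = 14; EF_D = 14+12 = 26
ES_E = 5; EF_E = 5+13 = 18
ES_F = max(EF_A=5, EF_C=24, EF_D=26, EF_E=18) = 26; EF_F = 26+15 = 41
Expected project duration μ = 41 days. Critical path: B → D → F.

Variance along critical path = 1.778 + 0.111 + 1.778 = 3.667
σ = √3.667 = 1.915 days

1.91 days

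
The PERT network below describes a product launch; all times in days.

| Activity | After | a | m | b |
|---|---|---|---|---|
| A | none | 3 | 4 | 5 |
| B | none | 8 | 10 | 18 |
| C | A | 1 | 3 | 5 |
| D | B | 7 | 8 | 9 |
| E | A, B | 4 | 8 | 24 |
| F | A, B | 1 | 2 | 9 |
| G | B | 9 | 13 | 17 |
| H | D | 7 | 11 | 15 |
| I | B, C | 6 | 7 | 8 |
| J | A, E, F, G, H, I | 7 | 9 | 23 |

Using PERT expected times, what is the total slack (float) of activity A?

16 days

te_A = (3 + 4·4 + 5)/6 = 24/6 = 4
te_B = (8 + 4·10 + 18)/6 = 66/6 = 11
te_C = (1 + 4·3 + 5)/6 = 18/6 = 3
te_D = (7 + 4·8 + 9)/6 = 48/6 = 8
te_E = (4 + 4·8 + 24)/6 = 60/6 = 10
te_F = (1 + 4·2 + 9)/6 = 18/6 = 3
te_G = (9 + 4·13 + 17)/6 = 78/6 = 13
te_H = (7 + 4·11 + 15)/6 = 66/6 = 11
te_I = (6 + 4·7 + 8)/6 = 42/6 = 7
te_J = (7 + 4·9 + 23)/6 = 66/6 = 11

Forward pass:
ES_A = 0; EF_A = 4
ES_B = 0; EF_B = 11
ES_C = 4; EF_C = 4+3 = 7
ES_D = 11; EF_D = 11+8 = 19
ES_E = max(EF_A=4, EF_B=11) = 11; EF_E = 11+10 = 21
ES_F = max(EF_A=4, EF_B=11) = 11; EF_F = 11+3 = 14
ES_G = 11; EF_G = 11+13 = 24
ES_H = 19; EF_H = 19+11 = 30
ES_I = max(EF_B=11, EF_C=7) = 11; EF_I = 11+7 = 18
ES_J = max(EF_A=4, EF_E=21, EF_F=14, EF_G=24, EF_H=30, EF_I=18) = 30; EF_J = 30+11 = 41
Expected project duration μ = 41 days. Critical path: B → D → H → J.

Backward pass:
LF_J = 41; LS_J = 41−11 = 30
LF_I = LS_J = 30; LS_I = 30−7 = 23
LF_H = LS_J = 30; LS_H = 30−11 = 19
LF_G = LS_J = 30; LS_G = 30−13 = 17
LF_F = LS_J = 30; LS_F = 30−3 = 27
LF_E = LS_J = 30; LS_E = 30−10 = 20
LF_D = LS_H = 19; LS_D = 19−8 = 11
LF_C = LS_I = 23; LS_C = 23−3 = 20
LF_B = min(LS_D=11, LS_E=20, LS_F=27, LS_G=17, LS_I=23) = 11; LS_B = 11−11 = 0
LF_A = min(LS_C=20, LS_E=20, LS_F=27, LS_J=30) = 20; LS_A = 20−4 = 16
Slack_A = LS_A − ES_A = 16 − 0 = 16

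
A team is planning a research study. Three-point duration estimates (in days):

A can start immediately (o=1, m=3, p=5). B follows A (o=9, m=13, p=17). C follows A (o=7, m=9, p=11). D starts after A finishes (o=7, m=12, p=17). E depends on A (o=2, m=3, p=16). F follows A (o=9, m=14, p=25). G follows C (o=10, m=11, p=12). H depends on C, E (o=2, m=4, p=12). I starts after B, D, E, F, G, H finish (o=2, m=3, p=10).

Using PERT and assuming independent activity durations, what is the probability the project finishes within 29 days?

0.885

te_A = (1 + 4·3 + 5)/6 = 18/6 = 3; σ²_A = ((5−1)/6)² = 0.444
te_B = (9 + 4·13 + 17)/6 = 78/6 = 13; σ²_B = ((17−9)/6)² = 1.778
te_C = (7 + 4·9 + 11)/6 = 54/6 = 9; σ²_C = ((11−7)/6)² = 0.444
te_D = (7 + 4·12 + 17)/6 = 72/6 = 12; σ²_D = ((17−7)/6)² = 2.778
te_E = (2 + 4·3 + 16)/6 = 30/6 = 5; σ²_E = ((16−2)/6)² = 5.444
te_F = (9 + 4·14 + 25)/6 = 90/6 = 15; σ²_F = ((25−9)/6)² = 7.111
te_G = (10 + 4·11 + 12)/6 = 66/6 = 11; σ²_G = ((12−10)/6)² = 0.111
te_H = (2 + 4·4 + 12)/6 = 30/6 = 5; σ²_H = ((12−2)/6)² = 2.778
te_I = (2 + 4·3 + 10)/6 = 24/6 = 4; σ²_I = ((10−2)/6)² = 1.778

Forward pass:
ES_A = 0; EF_A = 3
ES_B = 3; EF_B = 3+13 = 16
ES_C = 3; EF_C = 3+9 = 12
ES_D = 3; EF_D = 3+12 = 15
ES_E = 3; EF_E = 3+5 = 8
ES_F = 3; EF_F = 3+15 = 18
ES_G = 12; EF_G = 12+11 = 23
ES_H = max(EF_C=12, EF_E=8) = 12; EF_H = 12+5 = 17
ES_I = max(EF_B=16, EF_D=15, EF_E=8, EF_F=18, EF_G=23, EF_H=17) = 23; EF_I = 23+4 = 27
Expected project duration μ = 27 days. Critical path: A → C → G → I.

Variance along critical path = 0.444 + 0.444 + 0.111 + 1.778 = 2.778; σ = √2.778 = 1.667 days.
Z = (29 − 27) / 1.667 = 1.200
P(T ≤ 29) = Φ(1.200) ≈ 0.885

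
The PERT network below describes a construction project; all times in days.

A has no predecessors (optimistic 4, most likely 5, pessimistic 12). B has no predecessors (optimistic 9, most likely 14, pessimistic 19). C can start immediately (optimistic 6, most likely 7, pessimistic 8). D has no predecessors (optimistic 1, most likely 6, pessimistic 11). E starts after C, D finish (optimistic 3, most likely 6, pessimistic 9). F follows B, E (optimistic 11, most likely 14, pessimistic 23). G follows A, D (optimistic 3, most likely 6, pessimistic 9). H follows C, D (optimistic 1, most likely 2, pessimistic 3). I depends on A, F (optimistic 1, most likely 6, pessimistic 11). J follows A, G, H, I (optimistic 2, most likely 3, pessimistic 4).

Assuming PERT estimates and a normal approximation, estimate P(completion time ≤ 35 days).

te_A = (4 + 4·5 + 12)/6 = 36/6 = 6; σ²_A = ((12−4)/6)² = 1.778
te_B = (9 + 4·14 + 19)/6 = 84/6 = 14; σ²_B = ((19−9)/6)² = 2.778
te_C = (6 + 4·7 + 8)/6 = 42/6 = 7; σ²_C = ((8−6)/6)² = 0.111
te_D = (1 + 4·6 + 11)/6 = 36/6 = 6; σ²_D = ((11−1)/6)² = 2.778
te_E = (3 + 4·6 + 9)/6 = 36/6 = 6; σ²_E = ((9−3)/6)² = 1.000
te_F = (11 + 4·14 + 23)/6 = 90/6 = 15; σ²_F = ((23−11)/6)² = 4.000
te_G = (3 + 4·6 + 9)/6 = 36/6 = 6; σ²_G = ((9−3)/6)² = 1.000
te_H = (1 + 4·2 + 3)/6 = 12/6 = 2; σ²_H = ((3−1)/6)² = 0.111
te_I = (1 + 4·6 + 11)/6 = 36/6 = 6; σ²_I = ((11−1)/6)² = 2.778
te_J = (2 + 4·3 + 4)/6 = 18/6 = 3; σ²_J = ((4−2)/6)² = 0.111

Forward pass:
ES_A = 0; EF_A = 6
ES_B = 0; EF_B = 14
ES_C = 0; EF_C = 7
ES_D = 0; EF_D = 6
ES_E = max(EF_C=7, EF_D=6) = 7; EF_E = 7+6 = 13
ES_F = max(EF_B=14, EF_E=13) = 14; EF_F = 14+15 = 29
ES_G = max(EF_A=6, EF_D=6) = 6; EF_G = 6+6 = 12
ES_H = max(EF_C=7, EF_D=6) = 7; EF_H = 7+2 = 9
ES_I = max(EF_A=6, EF_F=29) = 29; EF_I = 29+6 = 35
ES_J = max(EF_A=6, EF_G=12, EF_H=9, EF_I=35) = 35; EF_J = 35+3 = 38
Expected project duration μ = 38 days. Critical path: B → F → I → J.

Variance along critical path = 2.778 + 4.000 + 2.778 + 0.111 = 9.667; σ = √9.667 = 3.109 days.
Z = (35 − 38) / 3.109 = -0.965
P(T ≤ 35) = Φ(-0.965) ≈ 0.167

0.167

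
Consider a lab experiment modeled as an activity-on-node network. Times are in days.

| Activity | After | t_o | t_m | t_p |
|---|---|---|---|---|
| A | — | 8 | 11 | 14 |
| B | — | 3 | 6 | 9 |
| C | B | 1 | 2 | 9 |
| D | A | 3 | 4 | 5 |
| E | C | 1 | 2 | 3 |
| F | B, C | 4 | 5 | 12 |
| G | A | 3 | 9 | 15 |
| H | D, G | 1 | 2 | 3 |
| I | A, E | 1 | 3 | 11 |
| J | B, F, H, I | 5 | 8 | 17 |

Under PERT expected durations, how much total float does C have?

7 days

te_A = (8 + 4·11 + 14)/6 = 66/6 = 11
te_B = (3 + 4·6 + 9)/6 = 36/6 = 6
te_C = (1 + 4·2 + 9)/6 = 18/6 = 3
te_D = (3 + 4·4 + 5)/6 = 24/6 = 4
te_E = (1 + 4·2 + 3)/6 = 12/6 = 2
te_F = (4 + 4·5 + 12)/6 = 36/6 = 6
te_G = (3 + 4·9 + 15)/6 = 54/6 = 9
te_H = (1 + 4·2 + 3)/6 = 12/6 = 2
te_I = (1 + 4·3 + 11)/6 = 24/6 = 4
te_J = (5 + 4·8 + 17)/6 = 54/6 = 9

Forward pass:
ES_A = 0; EF_A = 11
ES_B = 0; EF_B = 6
ES_C = 6; EF_C = 6+3 = 9
ES_D = 11; EF_D = 11+4 = 15
ES_E = 9; EF_E = 9+2 = 11
ES_F = max(EF_B=6, EF_C=9) = 9; EF_F = 9+6 = 15
ES_G = 11; EF_G = 11+9 = 20
ES_H = max(EF_D=15, EF_G=20) = 20; EF_H = 20+2 = 22
ES_I = max(EF_A=11, EF_E=11) = 11; EF_I = 11+4 = 15
ES_J = max(EF_B=6, EF_F=15, EF_H=22, EF_I=15) = 22; EF_J = 22+9 = 31
Expected project duration μ = 31 days. Critical path: A → G → H → J.

Backward pass:
LF_J = 31; LS_J = 31−9 = 22
LF_I = LS_J = 22; LS_I = 22−4 = 18
LF_H = LS_J = 22; LS_H = 22−2 = 20
LF_G = LS_H = 20; LS_G = 20−9 = 11
LF_F = LS_J = 22; LS_F = 22−6 = 16
LF_E = LS_I = 18; LS_E = 18−2 = 16
LF_D = LS_H = 20; LS_D = 20−4 = 16
LF_C = min(LS_E=16, LS_F=16) = 16; LS_C = 16−3 = 13
LF_B = min(LS_C=13, LS_F=16, LS_J=22) = 13; LS_B = 13−6 = 7
LF_A = min(LS_D=16, LS_G=11, LS_I=18) = 11; LS_A = 11−11 = 0
Slack_C = LS_C − ES_C = 13 − 6 = 7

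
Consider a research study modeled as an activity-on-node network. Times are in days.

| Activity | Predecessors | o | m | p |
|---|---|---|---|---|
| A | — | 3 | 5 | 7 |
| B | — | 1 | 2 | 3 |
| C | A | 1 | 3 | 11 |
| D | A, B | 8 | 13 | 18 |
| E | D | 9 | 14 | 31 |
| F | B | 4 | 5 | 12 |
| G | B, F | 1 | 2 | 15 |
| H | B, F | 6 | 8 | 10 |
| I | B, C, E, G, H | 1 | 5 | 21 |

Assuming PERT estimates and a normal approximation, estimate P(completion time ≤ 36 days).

te_A = (3 + 4·5 + 7)/6 = 30/6 = 5; σ²_A = ((7−3)/6)² = 0.444
te_B = (1 + 4·2 + 3)/6 = 12/6 = 2; σ²_B = ((3−1)/6)² = 0.111
te_C = (1 + 4·3 + 11)/6 = 24/6 = 4; σ²_C = ((11−1)/6)² = 2.778
te_D = (8 + 4·13 + 18)/6 = 78/6 = 13; σ²_D = ((18−8)/6)² = 2.778
te_E = (9 + 4·14 + 31)/6 = 96/6 = 16; σ²_E = ((31−9)/6)² = 13.444
te_F = (4 + 4·5 + 12)/6 = 36/6 = 6; σ²_F = ((12−4)/6)² = 1.778
te_G = (1 + 4·2 + 15)/6 = 24/6 = 4; σ²_G = ((15−1)/6)² = 5.444
te_H = (6 + 4·8 + 10)/6 = 48/6 = 8; σ²_H = ((10−6)/6)² = 0.444
te_I = (1 + 4·5 + 21)/6 = 42/6 = 7; σ²_I = ((21−1)/6)² = 11.111

Forward pass:
ES_A = 0; EF_A = 5
ES_B = 0; EF_B = 2
ES_C = 5; EF_C = 5+4 = 9
ES_D = max(EF_A=5, EF_B=2) = 5; EF_D = 5+13 = 18
ES_E = 18; EF_E = 18+16 = 34
ES_F = 2; EF_F = 2+6 = 8
ES_G = max(EF_B=2, EF_F=8) = 8; EF_G = 8+4 = 12
ES_H = max(EF_B=2, EF_F=8) = 8; EF_H = 8+8 = 16
ES_I = max(EF_B=2, EF_C=9, EF_E=34, EF_G=12, EF_H=16) = 34; EF_I = 34+7 = 41
Expected project duration μ = 41 days. Critical path: A → D → E → I.

Variance along critical path = 0.444 + 2.778 + 13.444 + 11.111 = 27.778; σ = √27.778 = 5.270 days.
Z = (36 − 41) / 5.270 = -0.949
P(T ≤ 36) = Φ(-0.949) ≈ 0.171

0.171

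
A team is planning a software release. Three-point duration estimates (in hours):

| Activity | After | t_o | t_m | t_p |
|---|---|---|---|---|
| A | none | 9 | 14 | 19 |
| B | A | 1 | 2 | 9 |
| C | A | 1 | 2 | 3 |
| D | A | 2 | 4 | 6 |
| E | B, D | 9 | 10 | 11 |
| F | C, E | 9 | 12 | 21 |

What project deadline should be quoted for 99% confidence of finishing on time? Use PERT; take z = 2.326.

47.3 hours

te_A = (9 + 4·14 + 19)/6 = 84/6 = 14; σ²_A = ((19−9)/6)² = 2.778
te_B = (1 + 4·2 + 9)/6 = 18/6 = 3; σ²_B = ((9−1)/6)² = 1.778
te_C = (1 + 4·2 + 3)/6 = 12/6 = 2; σ²_C = ((3−1)/6)² = 0.111
te_D = (2 + 4·4 + 6)/6 = 24/6 = 4; σ²_D = ((6−2)/6)² = 0.444
te_E = (9 + 4·10 + 11)/6 = 60/6 = 10; σ²_E = ((11−9)/6)² = 0.111
te_F = (9 + 4·12 + 21)/6 = 78/6 = 13; σ²_F = ((21−9)/6)² = 4.000

Forward pass:
ES_A = 0; EF_A = 14
ES_B = 14; EF_B = 14+3 = 17
ES_C = 14; EF_C = 14+2 = 16
ES_D = 14; EF_D = 14+4 = 18
ES_E = max(EF_B=17, EF_D=18) = 18; EF_E = 18+10 = 28
ES_F = max(EF_C=16, EF_E=28) = 28; EF_F = 28+13 = 41
Expected project duration μ = 41 hours. Critical path: A → D → E → F.

Variance along critical path = 2.778 + 0.444 + 0.111 + 4.000 = 7.333; σ = 2.708 hours.
D = μ + z·σ = 41 + 2.326·2.708 = 47.3 hours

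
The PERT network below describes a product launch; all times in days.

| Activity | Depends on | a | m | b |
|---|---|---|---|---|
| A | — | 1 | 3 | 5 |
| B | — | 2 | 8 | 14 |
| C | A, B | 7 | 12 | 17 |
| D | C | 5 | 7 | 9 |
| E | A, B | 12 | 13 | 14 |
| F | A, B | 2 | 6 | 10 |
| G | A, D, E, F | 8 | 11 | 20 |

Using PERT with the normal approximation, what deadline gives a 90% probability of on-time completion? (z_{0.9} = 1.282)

43.3 days

te_A = (1 + 4·3 + 5)/6 = 18/6 = 3; σ²_A = ((5−1)/6)² = 0.444
te_B = (2 + 4·8 + 14)/6 = 48/6 = 8; σ²_B = ((14−2)/6)² = 4.000
te_C = (7 + 4·12 + 17)/6 = 72/6 = 12; σ²_C = ((17−7)/6)² = 2.778
te_D = (5 + 4·7 + 9)/6 = 42/6 = 7; σ²_D = ((9−5)/6)² = 0.444
te_E = (12 + 4·13 + 14)/6 = 78/6 = 13; σ²_E = ((14−12)/6)² = 0.111
te_F = (2 + 4·6 + 10)/6 = 36/6 = 6; σ²_F = ((10−2)/6)² = 1.778
te_G = (8 + 4·11 + 20)/6 = 72/6 = 12; σ²_G = ((20−8)/6)² = 4.000

Forward pass:
ES_A = 0; EF_A = 3
ES_B = 0; EF_B = 8
ES_C = max(EF_A=3, EF_B=8) = 8; EF_C = 8+12 = 20
ES_D = 20; EF_D = 20+7 = 27
ES_E = max(EF_A=3, EF_B=8) = 8; EF_E = 8+13 = 21
ES_F = max(EF_A=3, EF_B=8) = 8; EF_F = 8+6 = 14
ES_G = max(EF_A=3, EF_D=27, EF_E=21, EF_F=14) = 27; EF_G = 27+12 = 39
Expected project duration μ = 39 days. Critical path: B → C → D → G.

Variance along critical path = 4.000 + 2.778 + 0.444 + 4.000 = 11.222; σ = 3.350 days.
D = μ + z·σ = 39 + 1.282·3.350 = 43.3 days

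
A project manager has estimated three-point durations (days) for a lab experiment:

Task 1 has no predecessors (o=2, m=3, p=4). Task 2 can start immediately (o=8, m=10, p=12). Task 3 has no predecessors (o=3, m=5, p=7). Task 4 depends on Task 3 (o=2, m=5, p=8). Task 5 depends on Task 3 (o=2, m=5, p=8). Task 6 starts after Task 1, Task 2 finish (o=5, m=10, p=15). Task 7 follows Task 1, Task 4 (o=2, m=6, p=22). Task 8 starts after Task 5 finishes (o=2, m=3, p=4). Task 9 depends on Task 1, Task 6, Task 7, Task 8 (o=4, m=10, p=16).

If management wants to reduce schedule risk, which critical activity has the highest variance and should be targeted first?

Task 9

te_Task 1 = (2 + 4·3 + 4)/6 = 18/6 = 3; σ²_Task 1 = ((4−2)/6)² = 0.111
te_Task 2 = (8 + 4·10 + 12)/6 = 60/6 = 10; σ²_Task 2 = ((12−8)/6)² = 0.444
te_Task 3 = (3 + 4·5 + 7)/6 = 30/6 = 5; σ²_Task 3 = ((7−3)/6)² = 0.444
te_Task 4 = (2 + 4·5 + 8)/6 = 30/6 = 5; σ²_Task 4 = ((8−2)/6)² = 1.000
te_Task 5 = (2 + 4·5 + 8)/6 = 30/6 = 5; σ²_Task 5 = ((8−2)/6)² = 1.000
te_Task 6 = (5 + 4·10 + 15)/6 = 60/6 = 10; σ²_Task 6 = ((15−5)/6)² = 2.778
te_Task 7 = (2 + 4·6 + 22)/6 = 48/6 = 8; σ²_Task 7 = ((22−2)/6)² = 11.111
te_Task 8 = (2 + 4·3 + 4)/6 = 18/6 = 3; σ²_Task 8 = ((4−2)/6)² = 0.111
te_Task 9 = (4 + 4·10 + 16)/6 = 60/6 = 10; σ²_Task 9 = ((16−4)/6)² = 4.000

Forward pass:
ES_Task 1 = 0; EF_Task 1 = 3
ES_Task 2 = 0; EF_Task 2 = 10
ES_Task 3 = 0; EF_Task 3 = 5
ES_Task 4 = 5; EF_Task 4 = 5+5 = 10
ES_Task 5 = 5; EF_Task 5 = 5+5 = 10
ES_Task 6 = max(EF_Task 1=3, EF_Task 2=10) = 10; EF_Task 6 = 10+10 = 20
ES_Task 7 = max(EF_Task 1=3, EF_Task 4=10) = 10; EF_Task 7 = 10+8 = 18
ES_Task 8 = 10; EF_Task 8 = 10+3 = 13
ES_Task 9 = max(EF_Task 1=3, EF_Task 6=20, EF_Task 7=18, EF_Task 8=13) = 20; EF_Task 9 = 20+10 = 30
Expected project duration μ = 30 days. Critical path: Task 2 → Task 6 → Task 9.

Variances on critical path: σ²_Task 2=0.444, σ²_Task 6=2.778, σ²_Task 9=4.000.
Largest is σ²_Task 9 = 4.000.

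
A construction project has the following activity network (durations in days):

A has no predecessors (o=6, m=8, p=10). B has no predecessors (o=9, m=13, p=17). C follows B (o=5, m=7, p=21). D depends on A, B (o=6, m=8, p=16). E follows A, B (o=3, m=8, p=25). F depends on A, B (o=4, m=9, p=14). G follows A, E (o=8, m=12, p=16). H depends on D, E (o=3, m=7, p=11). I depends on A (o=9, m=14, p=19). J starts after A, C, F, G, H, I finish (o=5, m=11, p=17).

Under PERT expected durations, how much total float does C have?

13 days

te_A = (6 + 4·8 + 10)/6 = 48/6 = 8
te_B = (9 + 4·13 + 17)/6 = 78/6 = 13
te_C = (5 + 4·7 + 21)/6 = 54/6 = 9
te_D = (6 + 4·8 + 16)/6 = 54/6 = 9
te_E = (3 + 4·8 + 25)/6 = 60/6 = 10
te_F = (4 + 4·9 + 14)/6 = 54/6 = 9
te_G = (8 + 4·12 + 16)/6 = 72/6 = 12
te_H = (3 + 4·7 + 11)/6 = 42/6 = 7
te_I = (9 + 4·14 + 19)/6 = 84/6 = 14
te_J = (5 + 4·11 + 17)/6 = 66/6 = 11

Forward pass:
ES_A = 0; EF_A = 8
ES_B = 0; EF_B = 13
ES_C = 13; EF_C = 13+9 = 22
ES_D = max(EF_A=8, EF_B=13) = 13; EF_D = 13+9 = 22
ES_E = max(EF_A=8, EF_B=13) = 13; EF_E = 13+10 = 23
ES_F = max(EF_A=8, EF_B=13) = 13; EF_F = 13+9 = 22
ES_G = max(EF_A=8, EF_E=23) = 23; EF_G = 23+12 = 35
ES_H = max(EF_D=22, EF_E=23) = 23; EF_H = 23+7 = 30
ES_I = 8; EF_I = 8+14 = 22
ES_J = max(EF_A=8, EF_C=22, EF_F=22, EF_G=35, EF_H=30, EF_I=22) = 35; EF_J = 35+11 = 46
Expected project duration μ = 46 days. Critical path: B → E → G → J.

Backward pass:
LF_J = 46; LS_J = 46−11 = 35
LF_I = LS_J = 35; LS_I = 35−14 = 21
LF_H = LS_J = 35; LS_H = 35−7 = 28
LF_G = LS_J = 35; LS_G = 35−12 = 23
LF_F = LS_J = 35; LS_F = 35−9 = 26
LF_E = min(LS_G=23, LS_H=28) = 23; LS_E = 23−10 = 13
LF_D = LS_H = 28; LS_D = 28−9 = 19
LF_C = LS_J = 35; LS_C = 35−9 = 26
LF_B = min(LS_C=26, LS_D=19, LS_E=13, LS_F=26) = 13; LS_B = 13−13 = 0
LF_A = min(LS_D=19, LS_E=13, LS_F=26, LS_G=23, LS_I=21, LS_J=35) = 13; LS_A = 13−8 = 5
Slack_C = LS_C − ES_C = 26 − 13 = 13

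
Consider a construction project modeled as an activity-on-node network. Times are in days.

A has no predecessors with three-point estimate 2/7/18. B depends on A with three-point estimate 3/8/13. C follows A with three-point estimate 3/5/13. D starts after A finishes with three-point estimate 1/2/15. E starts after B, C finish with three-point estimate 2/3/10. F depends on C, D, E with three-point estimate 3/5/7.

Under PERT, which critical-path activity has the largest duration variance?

A

te_A = (2 + 4·7 + 18)/6 = 48/6 = 8; σ²_A = ((18−2)/6)² = 7.111
te_B = (3 + 4·8 + 13)/6 = 48/6 = 8; σ²_B = ((13−3)/6)² = 2.778
te_C = (3 + 4·5 + 13)/6 = 36/6 = 6; σ²_C = ((13−3)/6)² = 2.778
te_D = (1 + 4·2 + 15)/6 = 24/6 = 4; σ²_D = ((15−1)/6)² = 5.444
te_E = (2 + 4·3 + 10)/6 = 24/6 = 4; σ²_E = ((10−2)/6)² = 1.778
te_F = (3 + 4·5 + 7)/6 = 30/6 = 5; σ²_F = ((7−3)/6)² = 0.444

Forward pass:
ES_A = 0; EF_A = 8
ES_B = 8; EF_B = 8+8 = 16
ES_C = 8; EF_C = 8+6 = 14
ES_D = 8; EF_D = 8+4 = 12
ES_E = max(EF_B=16, EF_C=14) = 16; EF_E = 16+4 = 20
ES_F = max(EF_C=14, EF_D=12, EF_E=20) = 20; EF_F = 20+5 = 25
Expected project duration μ = 25 days. Critical path: A → B → E → F.

Variances on critical path: σ²_A=7.111, σ²_B=2.778, σ²_E=1.778, σ²_F=0.444.
Largest is σ²_A = 7.111.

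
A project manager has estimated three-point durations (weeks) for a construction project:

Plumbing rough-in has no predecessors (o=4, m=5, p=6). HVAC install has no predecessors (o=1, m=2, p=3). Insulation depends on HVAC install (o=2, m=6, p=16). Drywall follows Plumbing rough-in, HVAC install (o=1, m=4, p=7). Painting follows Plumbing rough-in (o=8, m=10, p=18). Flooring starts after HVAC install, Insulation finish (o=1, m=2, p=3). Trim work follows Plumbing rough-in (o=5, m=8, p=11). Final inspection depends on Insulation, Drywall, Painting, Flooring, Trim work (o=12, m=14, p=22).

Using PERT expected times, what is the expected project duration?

te_Plumbing rough-in = (4 + 4·5 + 6)/6 = 30/6 = 5
te_HVAC install = (1 + 4·2 + 3)/6 = 12/6 = 2
te_Insulation = (2 + 4·6 + 16)/6 = 42/6 = 7
te_Drywall = (1 + 4·4 + 7)/6 = 24/6 = 4
te_Painting = (8 + 4·10 + 18)/6 = 66/6 = 11
te_Flooring = (1 + 4·2 + 3)/6 = 12/6 = 2
te_Trim work = (5 + 4·8 + 11)/6 = 48/6 = 8
te_Final inspection = (12 + 4·14 + 22)/6 = 90/6 = 15

Forward pass:
ES_Plumbing rough-in = 0; EF_Plumbing rough-in = 5
ES_HVAC install = 0; EF_HVAC install = 2
ES_Insulation = 2; EF_Insulation = 2+7 = 9
ES_Drywall = max(EF_Plumbing rough-in=5, EF_HVAC install=2) = 5; EF_Drywall = 5+4 = 9
ES_Painting = 5; EF_Painting = 5+11 = 16
ES_Flooring = max(EF_HVAC install=2, EF_Insulation=9) = 9; EF_Flooring = 9+2 = 11
ES_Trim work = 5; EF_Trim work = 5+8 = 13
ES_Final inspection = max(EF_Insulation=9, EF_Drywall=9, EF_Painting=16, EF_Flooring=11, EF_Trim work=13) = 16; EF_Final inspection = 16+15 = 31
Expected project duration μ = 31 weeks. Critical path: Plumbing rough-in → Painting → Final inspection.

31 weeks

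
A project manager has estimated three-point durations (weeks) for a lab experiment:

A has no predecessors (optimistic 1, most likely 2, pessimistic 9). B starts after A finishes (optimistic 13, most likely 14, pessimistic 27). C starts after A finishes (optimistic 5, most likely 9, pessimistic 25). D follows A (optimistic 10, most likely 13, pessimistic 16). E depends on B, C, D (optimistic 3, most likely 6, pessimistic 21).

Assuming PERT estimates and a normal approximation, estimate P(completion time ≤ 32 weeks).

0.893

te_A = (1 + 4·2 + 9)/6 = 18/6 = 3; σ²_A = ((9−1)/6)² = 1.778
te_B = (13 + 4·14 + 27)/6 = 96/6 = 16; σ²_B = ((27−13)/6)² = 5.444
te_C = (5 + 4·9 + 25)/6 = 66/6 = 11; σ²_C = ((25−5)/6)² = 11.111
te_D = (10 + 4·13 + 16)/6 = 78/6 = 13; σ²_D = ((16−10)/6)² = 1.000
te_E = (3 + 4·6 + 21)/6 = 48/6 = 8; σ²_E = ((21−3)/6)² = 9.000

Forward pass:
ES_A = 0; EF_A = 3
ES_B = 3; EF_B = 3+16 = 19
ES_C = 3; EF_C = 3+11 = 14
ES_D = 3; EF_D = 3+13 = 16
ES_E = max(EF_B=19, EF_C=14, EF_D=16) = 19; EF_E = 19+8 = 27
Expected project duration μ = 27 weeks. Critical path: A → B → E.

Variance along critical path = 1.778 + 5.444 + 9.000 = 16.222; σ = √16.222 = 4.028 weeks.
Z = (32 − 27) / 4.028 = 1.241
P(T ≤ 32) = Φ(1.241) ≈ 0.893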